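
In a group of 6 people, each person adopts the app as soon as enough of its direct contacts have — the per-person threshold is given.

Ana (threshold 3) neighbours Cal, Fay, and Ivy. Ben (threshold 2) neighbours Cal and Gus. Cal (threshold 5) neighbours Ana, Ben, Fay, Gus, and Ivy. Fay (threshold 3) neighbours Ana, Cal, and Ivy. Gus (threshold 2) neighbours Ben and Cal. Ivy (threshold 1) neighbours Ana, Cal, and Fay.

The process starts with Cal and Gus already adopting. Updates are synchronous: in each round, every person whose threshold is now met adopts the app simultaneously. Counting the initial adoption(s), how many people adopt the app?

Round 1 — Cal, Gus adopt the app (initial).
Round 2 — checking thresholds:
  Ana: 1 of 3 neighbours < 3, not yet.
  Ben: 2 of 2 neighbours ≥ 2, adopts the app.
  Fay: 1 of 3 neighbours < 3, not yet.
  Ivy: 1 of 3 neighbours ≥ 1, adopts the app.
Round 3 — no new adoptions; cascade stops.

4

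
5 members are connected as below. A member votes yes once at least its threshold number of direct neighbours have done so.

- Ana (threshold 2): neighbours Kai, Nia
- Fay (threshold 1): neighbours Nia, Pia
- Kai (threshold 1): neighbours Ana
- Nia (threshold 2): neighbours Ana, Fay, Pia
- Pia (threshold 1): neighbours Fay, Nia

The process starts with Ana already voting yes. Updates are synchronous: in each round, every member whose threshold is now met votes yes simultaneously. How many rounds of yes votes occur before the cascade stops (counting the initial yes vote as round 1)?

2

Round 1 — Ana votes yes (initial).
Round 2 — checking thresholds:
  Kai: 1 of 1 neighbours ≥ 1, votes yes.
  Nia: 1 of 3 neighbours < 2, below threshold.
Round 3 — no new yes votes; cascade stops.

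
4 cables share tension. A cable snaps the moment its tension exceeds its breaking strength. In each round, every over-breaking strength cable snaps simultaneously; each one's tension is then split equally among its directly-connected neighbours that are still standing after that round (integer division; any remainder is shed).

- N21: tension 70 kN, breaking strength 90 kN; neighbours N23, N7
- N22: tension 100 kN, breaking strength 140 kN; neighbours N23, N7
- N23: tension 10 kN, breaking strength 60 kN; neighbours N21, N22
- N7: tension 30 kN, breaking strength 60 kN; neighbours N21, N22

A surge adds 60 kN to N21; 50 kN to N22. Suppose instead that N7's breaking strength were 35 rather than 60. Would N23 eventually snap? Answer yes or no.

yes

With N7's breaking strength at 35:
Round 1 — N21 at 130 > 90; N22 at 150 > 140. N21, N22 snap.
  N21 sheds 130 kN to N23, N7: 65 each.
    N23: 10+65 = 75 > 60
    N7: 30+65 = 95 > 35
  N22 sheds 150 kN to N23, N7: 75 each.
    N23: 75+75 = 150 > 60
    N7: 95+75 = 170 > 35
Round 2 — N23, N7 snap.
  N23 sheds 150 kN: no online neighbours, lost.
  N7 sheds 170 kN: no online neighbours, lost.
No further breaks.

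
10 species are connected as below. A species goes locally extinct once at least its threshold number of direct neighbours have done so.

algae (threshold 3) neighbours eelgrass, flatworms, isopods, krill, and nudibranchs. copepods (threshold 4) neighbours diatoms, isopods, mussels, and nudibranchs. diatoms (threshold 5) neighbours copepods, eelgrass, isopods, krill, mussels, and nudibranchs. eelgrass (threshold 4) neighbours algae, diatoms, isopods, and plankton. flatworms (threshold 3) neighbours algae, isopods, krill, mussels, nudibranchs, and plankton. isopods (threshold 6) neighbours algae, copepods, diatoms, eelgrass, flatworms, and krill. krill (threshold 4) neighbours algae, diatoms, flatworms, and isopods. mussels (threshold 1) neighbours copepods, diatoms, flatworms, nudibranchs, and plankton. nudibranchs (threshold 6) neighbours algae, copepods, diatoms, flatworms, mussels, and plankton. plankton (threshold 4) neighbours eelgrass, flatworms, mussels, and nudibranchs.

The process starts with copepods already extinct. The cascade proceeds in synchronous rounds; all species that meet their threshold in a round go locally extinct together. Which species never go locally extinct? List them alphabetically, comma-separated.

Round 1 — copepods goes locally extinct (initial).
Round 2 — checking thresholds:
  diatoms: 1 of 6 neighbours < 5, holds.
  isopods: 1 of 6 neighbours < 6, holds.
  mussels: 1 of 5 neighbours ≥ 1, goes locally extinct.
  nudibranchs: 1 of 6 neighbours < 6, holds.
Round 3 — no new extinctions; cascade stops.

algae, diatoms, eelgrass, flatworms, isopods, krill, nudibranchs, plankton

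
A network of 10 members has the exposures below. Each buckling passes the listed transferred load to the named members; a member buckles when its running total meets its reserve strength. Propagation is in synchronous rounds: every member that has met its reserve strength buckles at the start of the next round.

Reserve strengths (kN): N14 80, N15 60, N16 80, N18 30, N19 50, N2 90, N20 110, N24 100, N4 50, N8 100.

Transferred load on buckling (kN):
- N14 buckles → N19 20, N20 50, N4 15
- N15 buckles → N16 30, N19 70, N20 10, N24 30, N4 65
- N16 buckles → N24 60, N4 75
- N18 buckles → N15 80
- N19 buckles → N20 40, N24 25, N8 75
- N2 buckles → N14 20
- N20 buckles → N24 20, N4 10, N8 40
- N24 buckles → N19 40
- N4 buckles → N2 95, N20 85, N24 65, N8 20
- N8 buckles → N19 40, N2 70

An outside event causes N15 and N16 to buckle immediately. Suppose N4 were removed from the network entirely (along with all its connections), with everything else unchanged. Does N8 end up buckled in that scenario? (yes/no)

no

With N4 removed:
Round 1 — N15, N16 buckle (initial).
  N19: +70 → 70 ≥ 50
  N20: +10 → 10 < 110
  N24: +30+60 → 90 < 100
Round 2 — N19 buckles.
  N20: +40 → 50 < 110
  N24: +25 → 115 ≥ 100
  N8: +75 → 75 < 100
Round 3 — N24 buckles.
No further bucklings.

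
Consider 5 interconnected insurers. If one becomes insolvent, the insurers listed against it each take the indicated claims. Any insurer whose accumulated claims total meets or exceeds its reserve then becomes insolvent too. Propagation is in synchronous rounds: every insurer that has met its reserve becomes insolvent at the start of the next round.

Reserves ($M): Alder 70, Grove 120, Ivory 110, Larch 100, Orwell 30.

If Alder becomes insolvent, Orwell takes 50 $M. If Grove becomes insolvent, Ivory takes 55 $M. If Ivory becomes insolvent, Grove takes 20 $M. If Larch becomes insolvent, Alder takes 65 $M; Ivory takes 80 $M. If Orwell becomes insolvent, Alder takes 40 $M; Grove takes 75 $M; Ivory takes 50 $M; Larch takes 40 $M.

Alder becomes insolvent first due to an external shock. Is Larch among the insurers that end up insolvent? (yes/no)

no

Round 1 — Alder becomes insolvent (initial).
  Orwell: +50 → 50 ≥ 30
Round 2 — Orwell becomes insolvent.
  Grove: +75 → 75 < 120
  Ivory: +50 → 50 < 110
  Larch: +40 → 40 < 100
No further insolvencies.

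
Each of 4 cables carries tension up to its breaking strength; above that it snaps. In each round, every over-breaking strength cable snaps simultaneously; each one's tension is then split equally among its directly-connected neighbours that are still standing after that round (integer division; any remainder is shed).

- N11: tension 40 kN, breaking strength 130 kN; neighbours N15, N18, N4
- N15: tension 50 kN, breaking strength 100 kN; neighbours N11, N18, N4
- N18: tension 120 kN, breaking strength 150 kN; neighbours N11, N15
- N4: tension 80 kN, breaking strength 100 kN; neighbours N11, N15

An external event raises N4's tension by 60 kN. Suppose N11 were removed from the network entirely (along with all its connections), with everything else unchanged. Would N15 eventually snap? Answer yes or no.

yes

With N11 removed:
Round 1 — N4 at 140 > 100. N4 snaps.
  N4 sheds 140 kN to N15: 140 each.
    N15: 50+140 = 190 > 100
Round 2 — N15 snaps.
  N15 sheds 190 kN to N18: 190 each.
    N18: 120+190 = 310 > 150
Round 3 — N18 snaps.
  N18 sheds 310 kN: no online neighbours, lost.
No further breaks.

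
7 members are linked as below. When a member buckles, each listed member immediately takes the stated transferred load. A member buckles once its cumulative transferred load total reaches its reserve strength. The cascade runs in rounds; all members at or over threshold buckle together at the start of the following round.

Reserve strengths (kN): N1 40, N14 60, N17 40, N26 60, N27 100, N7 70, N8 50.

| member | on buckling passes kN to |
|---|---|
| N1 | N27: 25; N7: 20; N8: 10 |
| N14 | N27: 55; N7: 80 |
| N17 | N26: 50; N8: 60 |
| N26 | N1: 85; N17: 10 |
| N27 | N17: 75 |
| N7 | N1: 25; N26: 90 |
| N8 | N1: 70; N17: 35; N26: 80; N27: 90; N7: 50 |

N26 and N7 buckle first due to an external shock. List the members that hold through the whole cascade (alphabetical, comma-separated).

Round 1 — N26, N7 buckle (initial).
  N1: +85+25 → 110 ≥ 40
  N17: +10 → 10 < 40
Round 2 — N1 buckles.
  N27: +25 → 25 < 100
  N8: +10 → 10 < 50
No further bucklings.

N14, N17, N27, N8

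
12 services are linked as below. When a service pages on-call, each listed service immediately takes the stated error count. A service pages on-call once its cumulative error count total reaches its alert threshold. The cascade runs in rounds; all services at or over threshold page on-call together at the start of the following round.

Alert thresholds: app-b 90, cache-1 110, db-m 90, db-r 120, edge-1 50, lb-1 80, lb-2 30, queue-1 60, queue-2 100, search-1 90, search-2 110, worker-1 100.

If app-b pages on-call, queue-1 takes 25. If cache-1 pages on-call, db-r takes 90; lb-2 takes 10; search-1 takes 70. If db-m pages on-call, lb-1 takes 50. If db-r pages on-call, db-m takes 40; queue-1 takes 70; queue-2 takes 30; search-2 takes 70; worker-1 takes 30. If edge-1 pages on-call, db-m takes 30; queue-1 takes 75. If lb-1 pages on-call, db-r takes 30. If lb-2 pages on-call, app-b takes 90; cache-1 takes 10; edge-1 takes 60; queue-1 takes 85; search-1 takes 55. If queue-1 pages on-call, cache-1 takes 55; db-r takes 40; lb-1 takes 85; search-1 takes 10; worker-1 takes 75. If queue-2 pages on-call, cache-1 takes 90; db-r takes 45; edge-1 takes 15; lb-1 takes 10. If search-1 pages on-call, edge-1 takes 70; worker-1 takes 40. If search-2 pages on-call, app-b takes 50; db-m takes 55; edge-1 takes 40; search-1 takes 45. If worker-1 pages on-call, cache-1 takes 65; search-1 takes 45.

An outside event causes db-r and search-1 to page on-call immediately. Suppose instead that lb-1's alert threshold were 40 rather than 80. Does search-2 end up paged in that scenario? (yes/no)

With lb-1's alert threshold at 40:
Round 1 — db-r, search-1 page on-call (initial).
  db-m: +40 → 40 < 90
  edge-1: +70 → 70 ≥ 50
  queue-1: +70 → 70 ≥ 60
  queue-2: +30 → 30 < 100
  search-2: +70 → 70 < 110
  worker-1: +30+40 → 70 < 100
Round 2 — edge-1, queue-1 page on-call.
  cache-1: +55 → 55 < 110
  db-m: +30 → 70 < 90
  lb-1: +85 → 85 ≥ 40
  worker-1: +75 → 145 ≥ 100
Round 3 — lb-1, worker-1 page on-call.
  cache-1: +65 → 120 ≥ 110
Round 4 — cache-1 pages on-call.
  lb-2: +10 → 10 < 30
No further pages.

no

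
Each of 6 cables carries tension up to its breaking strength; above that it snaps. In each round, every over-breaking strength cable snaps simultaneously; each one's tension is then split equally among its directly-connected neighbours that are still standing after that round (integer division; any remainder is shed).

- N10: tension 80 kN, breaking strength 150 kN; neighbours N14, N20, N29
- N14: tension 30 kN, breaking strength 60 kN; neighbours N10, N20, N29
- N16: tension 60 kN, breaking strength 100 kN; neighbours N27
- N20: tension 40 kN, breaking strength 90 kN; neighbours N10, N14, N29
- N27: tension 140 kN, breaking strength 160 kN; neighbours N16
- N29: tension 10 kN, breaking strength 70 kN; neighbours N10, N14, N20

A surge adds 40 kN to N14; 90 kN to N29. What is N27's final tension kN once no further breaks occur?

140

Round 1 — N14 at 70 > 60; N29 at 100 > 70. N14, N29 snap.
  N14 sheds 70 kN to N10, N20: 35 each.
    N10: 80+35 = 115 ≤ 150
    N20: 40+35 = 75 ≤ 90
  N29 sheds 100 kN to N10, N20: 50 each.
    N10: 115+50 = 165 > 150
    N20: 75+50 = 125 > 90
Round 2 — N10, N20 snap.
  N10 sheds 165 kN: no online neighbours, lost.
  N20 sheds 125 kN: no online neighbours, lost.
No further breaks.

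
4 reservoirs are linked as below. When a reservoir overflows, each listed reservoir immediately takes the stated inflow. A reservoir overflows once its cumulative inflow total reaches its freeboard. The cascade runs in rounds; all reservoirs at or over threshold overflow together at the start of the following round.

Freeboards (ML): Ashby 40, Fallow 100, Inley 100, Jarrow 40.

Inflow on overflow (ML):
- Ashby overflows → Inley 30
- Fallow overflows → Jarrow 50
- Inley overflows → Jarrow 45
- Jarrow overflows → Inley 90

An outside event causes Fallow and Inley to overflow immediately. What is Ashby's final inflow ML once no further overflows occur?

0

Round 1 — Fallow, Inley overflow (initial).
  Jarrow: +50+45 → 95 ≥ 40
Round 2 — Jarrow overflows.
No further overflows.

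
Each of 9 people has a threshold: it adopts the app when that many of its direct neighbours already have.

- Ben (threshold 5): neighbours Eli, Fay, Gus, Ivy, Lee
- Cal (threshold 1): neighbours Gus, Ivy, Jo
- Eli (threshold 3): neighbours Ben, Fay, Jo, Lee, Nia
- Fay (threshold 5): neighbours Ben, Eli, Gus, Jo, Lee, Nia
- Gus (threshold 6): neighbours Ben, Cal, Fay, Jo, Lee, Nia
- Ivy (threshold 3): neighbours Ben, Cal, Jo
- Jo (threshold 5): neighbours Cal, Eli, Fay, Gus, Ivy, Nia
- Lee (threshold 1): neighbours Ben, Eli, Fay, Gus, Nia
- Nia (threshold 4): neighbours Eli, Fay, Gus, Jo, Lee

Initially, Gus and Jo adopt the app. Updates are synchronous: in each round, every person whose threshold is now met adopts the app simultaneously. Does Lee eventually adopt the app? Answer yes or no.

yes

Round 1 — Gus, Jo adopt the app (initial).
Round 2 — checking thresholds:
  Ben: 1 of 5 neighbours < 5, holds.
  Cal: 2 of 3 neighbours ≥ 1, adopts the app.
  Eli: 1 of 5 neighbours < 3, holds.
  Fay: 2 of 6 neighbours < 5, holds.
  Ivy: 1 of 3 neighbours < 3, holds.
  Lee: 1 of 5 neighbours ≥ 1, adopts the app.
  Nia: 2 of 5 neighbours < 4, holds.
Round 3 — no new adoptions; cascade stops.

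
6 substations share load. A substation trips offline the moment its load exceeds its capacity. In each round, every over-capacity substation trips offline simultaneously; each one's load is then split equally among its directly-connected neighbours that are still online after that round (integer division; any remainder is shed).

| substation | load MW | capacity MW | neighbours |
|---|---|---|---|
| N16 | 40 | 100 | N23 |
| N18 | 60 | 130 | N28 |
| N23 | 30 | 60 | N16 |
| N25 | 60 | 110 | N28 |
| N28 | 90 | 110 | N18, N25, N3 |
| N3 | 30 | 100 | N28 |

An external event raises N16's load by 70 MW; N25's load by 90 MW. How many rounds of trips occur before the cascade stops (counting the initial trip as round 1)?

3

Round 1 — N16 at 110 > 100; N25 at 150 > 110. N16, N25 trip offline.
  N16 sheds 110 MW to N23: 110 each.
    N23: 30+110 = 140 > 60
  N25 sheds 150 MW to N28: 150 each.
    N28: 90+150 = 240 > 110
Round 2 — N23, N28 trip offline.
  N23 sheds 140 MW: no online neighbours, lost.
  N28 sheds 240 MW to N18, N3: 120 each.
    N18: 60+120 = 180 > 130
    N3: 30+120 = 150 > 100
Round 3 — N18, N3 trip offline.
  N18 sheds 180 MW: no online neighbours, lost.
  N3 sheds 150 MW: no online neighbours, lost.
No further trips.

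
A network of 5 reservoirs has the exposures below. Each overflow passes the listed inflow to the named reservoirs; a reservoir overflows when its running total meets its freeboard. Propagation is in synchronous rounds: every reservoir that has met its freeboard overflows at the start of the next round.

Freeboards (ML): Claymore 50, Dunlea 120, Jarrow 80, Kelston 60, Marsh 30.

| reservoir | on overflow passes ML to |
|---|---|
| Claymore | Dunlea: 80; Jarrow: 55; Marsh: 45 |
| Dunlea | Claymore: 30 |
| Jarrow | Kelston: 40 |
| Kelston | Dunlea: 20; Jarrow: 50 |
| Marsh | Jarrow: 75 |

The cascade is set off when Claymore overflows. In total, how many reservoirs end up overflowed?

3

Round 1 — Claymore overflows (initial).
  Dunlea: +80 → 80 < 120
  Jarrow: +55 → 55 < 80
  Marsh: +45 → 45 ≥ 30
Round 2 — Marsh overflows.
  Jarrow: +75 → 130 ≥ 80
Round 3 — Jarrow overflows.
  Kelston: +40 → 40 < 60
No further overflows.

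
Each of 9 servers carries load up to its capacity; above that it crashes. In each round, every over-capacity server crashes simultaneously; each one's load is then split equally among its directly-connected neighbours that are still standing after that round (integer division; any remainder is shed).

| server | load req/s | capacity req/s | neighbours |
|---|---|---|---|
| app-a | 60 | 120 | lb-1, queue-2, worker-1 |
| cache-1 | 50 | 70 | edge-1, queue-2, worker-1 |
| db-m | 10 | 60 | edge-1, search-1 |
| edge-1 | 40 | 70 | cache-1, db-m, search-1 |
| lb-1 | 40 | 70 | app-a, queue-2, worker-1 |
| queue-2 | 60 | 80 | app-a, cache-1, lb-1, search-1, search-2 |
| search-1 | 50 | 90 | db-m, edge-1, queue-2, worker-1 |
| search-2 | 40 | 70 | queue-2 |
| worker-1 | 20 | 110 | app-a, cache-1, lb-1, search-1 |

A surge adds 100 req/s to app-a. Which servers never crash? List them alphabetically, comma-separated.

Round 1 — app-a at 160 > 120. app-a crashes.
  app-a sheds 160 req/s to lb-1, queue-2, worker-1: 53 each (1 lost).
    lb-1: 40+53 = 93 > 70
    queue-2: 60+53 = 113 > 80
    worker-1: 20+53 = 73 ≤ 110
Round 2 — lb-1, queue-2 crash.
  lb-1 sheds 93 req/s to worker-1: 93 each.
    worker-1: 73+93 = 166 > 110
  queue-2 sheds 113 req/s to cache-1, search-1, search-2: 37 each (2 lost).
    cache-1: 50+37 = 87 > 70
    search-1: 50+37 = 87 ≤ 90
    search-2: 40+37 = 77 > 70
Round 3 — cache-1, search-2, worker-1 crash.
  cache-1 sheds 87 req/s to edge-1: 87 each.
    edge-1: 40+87 = 127 > 70
  search-2 sheds 77 req/s: no online neighbours, lost.
  worker-1 sheds 166 req/s to search-1: 166 each.
    search-1: 87+166 = 253 > 90
Round 4 — edge-1, search-1 crash.
  edge-1 sheds 127 req/s to db-m: 127 each.
    db-m: 10+127 = 137 > 60
  search-1 sheds 253 req/s to db-m: 253 each.
    db-m: 137+253 = 390 > 60
Round 5 — db-m crashes.
  db-m sheds 390 req/s: no online neighbours, lost.
No further crashes.

none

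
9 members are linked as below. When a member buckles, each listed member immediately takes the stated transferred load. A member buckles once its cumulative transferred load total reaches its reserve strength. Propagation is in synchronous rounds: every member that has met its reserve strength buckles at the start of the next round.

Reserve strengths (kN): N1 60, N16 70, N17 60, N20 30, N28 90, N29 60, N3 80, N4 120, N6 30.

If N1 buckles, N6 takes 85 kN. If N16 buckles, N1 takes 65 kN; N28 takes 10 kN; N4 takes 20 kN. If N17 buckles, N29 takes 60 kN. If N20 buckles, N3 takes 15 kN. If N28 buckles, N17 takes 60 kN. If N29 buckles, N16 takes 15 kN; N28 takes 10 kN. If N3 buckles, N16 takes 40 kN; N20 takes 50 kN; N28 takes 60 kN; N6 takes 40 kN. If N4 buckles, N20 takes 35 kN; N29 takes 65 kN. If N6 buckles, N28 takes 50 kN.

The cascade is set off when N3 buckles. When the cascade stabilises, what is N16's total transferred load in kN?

55

Round 1 — N3 buckles (initial).
  N16: +40 → 40 < 70
  N20: +50 → 50 ≥ 30
  N28: +60 → 60 < 90
  N6: +40 → 40 ≥ 30
Round 2 — N20, N6 buckle.
  N28: +50 → 110 ≥ 90
Round 3 — N28 buckles.
  N17: +60 → 60 ≥ 60
Round 4 — N17 buckles.
  N29: +60 → 60 ≥ 60
Round 5 — N29 buckles.
  N16: +15 → 55 < 70
No further bucklings.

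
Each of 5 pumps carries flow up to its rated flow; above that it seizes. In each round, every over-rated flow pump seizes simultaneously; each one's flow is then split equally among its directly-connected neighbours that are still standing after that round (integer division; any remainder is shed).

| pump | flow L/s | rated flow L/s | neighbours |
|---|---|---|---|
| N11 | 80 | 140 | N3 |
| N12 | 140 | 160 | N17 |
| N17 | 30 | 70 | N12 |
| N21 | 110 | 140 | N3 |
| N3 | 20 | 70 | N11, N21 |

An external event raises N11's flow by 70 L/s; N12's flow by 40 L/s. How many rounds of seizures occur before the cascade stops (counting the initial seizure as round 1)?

3

Round 1 — N11 at 150 > 140; N12 at 180 > 160. N11, N12 seize.
  N11 sheds 150 L/s to N3: 150 each.
    N3: 20+150 = 170 > 70
  N12 sheds 180 L/s to N17: 180 each.
    N17: 30+180 = 210 > 70
Round 2 — N17, N3 seize.
  N17 sheds 210 L/s: no online neighbours, lost.
  N3 sheds 170 L/s to N21: 170 each.
    N21: 110+170 = 280 > 140
Round 3 — N21 seizes.
  N21 sheds 280 L/s: no online neighbours, lost.
No further seizures.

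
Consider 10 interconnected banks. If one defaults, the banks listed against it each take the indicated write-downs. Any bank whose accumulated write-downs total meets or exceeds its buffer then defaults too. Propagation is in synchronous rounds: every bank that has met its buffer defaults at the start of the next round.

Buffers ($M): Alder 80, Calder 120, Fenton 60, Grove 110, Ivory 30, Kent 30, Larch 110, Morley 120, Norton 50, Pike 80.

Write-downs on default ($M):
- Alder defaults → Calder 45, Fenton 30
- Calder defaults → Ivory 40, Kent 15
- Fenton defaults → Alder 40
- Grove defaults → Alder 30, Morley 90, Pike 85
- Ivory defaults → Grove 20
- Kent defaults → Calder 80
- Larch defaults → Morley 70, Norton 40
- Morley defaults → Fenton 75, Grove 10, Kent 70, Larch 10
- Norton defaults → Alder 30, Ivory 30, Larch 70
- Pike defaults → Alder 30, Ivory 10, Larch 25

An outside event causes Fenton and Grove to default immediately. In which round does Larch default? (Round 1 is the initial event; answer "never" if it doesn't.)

Round 1 — Fenton, Grove default (initial).
  Alder: +40+30 → 70 < 80
  Morley: +90 → 90 < 120
  Pike: +85 → 85 ≥ 80
Round 2 — Pike defaults.
  Alder: +30 → 100 ≥ 80
  Ivory: +10 → 10 < 30
  Larch: +25 → 25 < 110
Round 3 — Alder defaults.
  Calder: +45 → 45 < 120
No further defaults.

never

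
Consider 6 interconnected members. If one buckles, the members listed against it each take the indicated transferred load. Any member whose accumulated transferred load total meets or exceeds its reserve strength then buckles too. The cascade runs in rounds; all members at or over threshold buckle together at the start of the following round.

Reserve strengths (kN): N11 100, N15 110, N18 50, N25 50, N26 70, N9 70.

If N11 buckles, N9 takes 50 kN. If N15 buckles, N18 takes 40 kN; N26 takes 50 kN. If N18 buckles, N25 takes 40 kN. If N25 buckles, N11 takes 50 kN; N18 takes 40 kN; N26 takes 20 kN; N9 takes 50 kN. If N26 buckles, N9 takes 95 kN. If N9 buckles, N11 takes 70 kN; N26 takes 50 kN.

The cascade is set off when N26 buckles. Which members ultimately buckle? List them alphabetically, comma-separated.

Round 1 — N26 buckles (initial).
  N9: +95 → 95 ≥ 70
Round 2 — N9 buckles.
  N11: +70 → 70 < 100
No further bucklings.

N26, N9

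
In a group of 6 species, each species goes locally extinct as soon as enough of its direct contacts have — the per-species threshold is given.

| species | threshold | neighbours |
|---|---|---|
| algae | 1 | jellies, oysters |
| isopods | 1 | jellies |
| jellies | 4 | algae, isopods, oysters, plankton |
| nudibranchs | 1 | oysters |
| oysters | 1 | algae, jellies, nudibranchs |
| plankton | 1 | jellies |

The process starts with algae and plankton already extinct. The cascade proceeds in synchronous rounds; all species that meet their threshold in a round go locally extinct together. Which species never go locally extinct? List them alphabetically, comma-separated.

Round 1 — algae, plankton go locally extinct (initial).
Round 2 — checking thresholds:
  jellies: 2 of 4 neighbours < 4, not yet.
  oysters: 1 of 3 neighbours ≥ 1, goes locally extinct.
Round 3 — checking thresholds:
  jellies: 3 of 4 neighbours < 4, not yet.
  nudibranchs: 1 of 1 neighbours ≥ 1, goes locally extinct.
Round 4 — no new extinctions; cascade stops.

isopods, jellies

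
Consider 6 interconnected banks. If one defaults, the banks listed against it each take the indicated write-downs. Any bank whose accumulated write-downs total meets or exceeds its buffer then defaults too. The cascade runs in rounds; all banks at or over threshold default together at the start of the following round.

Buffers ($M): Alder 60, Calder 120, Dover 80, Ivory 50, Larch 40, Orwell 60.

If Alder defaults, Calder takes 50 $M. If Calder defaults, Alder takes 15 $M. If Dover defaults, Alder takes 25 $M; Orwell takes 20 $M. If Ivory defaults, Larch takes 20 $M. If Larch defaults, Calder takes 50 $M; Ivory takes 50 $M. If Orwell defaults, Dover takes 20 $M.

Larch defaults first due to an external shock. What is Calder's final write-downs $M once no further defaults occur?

Round 1 — Larch defaults (initial).
  Calder: +50 → 50 < 120
  Ivory: +50 → 50 ≥ 50
Round 2 — Ivory defaults.
No further defaults.

50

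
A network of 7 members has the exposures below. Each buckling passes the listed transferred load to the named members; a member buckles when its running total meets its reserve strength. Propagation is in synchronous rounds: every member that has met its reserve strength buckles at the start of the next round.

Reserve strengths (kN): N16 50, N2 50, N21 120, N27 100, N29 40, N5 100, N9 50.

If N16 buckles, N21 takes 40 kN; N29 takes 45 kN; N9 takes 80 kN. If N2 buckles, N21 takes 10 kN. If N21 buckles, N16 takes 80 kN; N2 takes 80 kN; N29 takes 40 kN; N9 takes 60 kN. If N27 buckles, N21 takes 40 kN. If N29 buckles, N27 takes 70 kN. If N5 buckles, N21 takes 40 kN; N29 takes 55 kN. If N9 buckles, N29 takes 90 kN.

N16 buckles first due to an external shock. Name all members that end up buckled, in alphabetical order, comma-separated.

N16, N29, N9

Round 1 — N16 buckles (initial).
  N21: +40 → 40 < 120
  N29: +45 → 45 ≥ 40
  N9: +80 → 80 ≥ 50
Round 2 — N29, N9 buckle.
  N27: +70 → 70 < 100
No further bucklings.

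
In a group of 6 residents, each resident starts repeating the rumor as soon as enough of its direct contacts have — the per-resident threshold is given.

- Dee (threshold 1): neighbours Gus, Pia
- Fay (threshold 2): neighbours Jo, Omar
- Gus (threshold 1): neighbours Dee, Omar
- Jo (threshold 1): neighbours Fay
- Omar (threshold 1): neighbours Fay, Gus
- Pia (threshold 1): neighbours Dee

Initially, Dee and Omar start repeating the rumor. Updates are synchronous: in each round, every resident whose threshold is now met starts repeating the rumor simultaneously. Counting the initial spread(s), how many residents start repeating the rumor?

Round 1 — Dee, Omar start repeating the rumor (initial).
Round 2 — checking thresholds:
  Fay: 1 of 2 neighbours < 2, holds.
  Gus: 2 of 2 neighbours ≥ 1, starts repeating the rumor.
  Pia: 1 of 1 neighbours ≥ 1, starts repeating the rumor.
Round 3 — no new spreads; cascade stops.

4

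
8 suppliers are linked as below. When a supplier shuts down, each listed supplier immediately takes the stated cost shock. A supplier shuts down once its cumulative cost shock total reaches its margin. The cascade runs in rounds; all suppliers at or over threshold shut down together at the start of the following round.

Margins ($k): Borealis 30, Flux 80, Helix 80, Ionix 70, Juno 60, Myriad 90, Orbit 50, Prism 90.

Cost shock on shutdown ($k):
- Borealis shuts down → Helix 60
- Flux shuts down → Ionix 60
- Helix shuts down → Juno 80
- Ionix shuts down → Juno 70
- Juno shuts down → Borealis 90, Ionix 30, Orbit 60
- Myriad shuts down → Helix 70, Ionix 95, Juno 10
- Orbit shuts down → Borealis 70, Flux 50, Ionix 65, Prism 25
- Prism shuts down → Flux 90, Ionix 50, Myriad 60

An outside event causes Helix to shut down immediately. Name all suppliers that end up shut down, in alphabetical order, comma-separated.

Borealis, Helix, Ionix, Juno, Orbit

Round 1 — Helix shuts down (initial).
  Juno: +80 → 80 ≥ 60
Round 2 — Juno shuts down.
  Borealis: +90 → 90 ≥ 30
  Ionix: +30 → 30 < 70
  Orbit: +60 → 60 ≥ 50
Round 3 — Borealis, Orbit shut down.
  Flux: +50 → 50 < 80
  Ionix: +65 → 95 ≥ 70
  Prism: +25 → 25 < 90
Round 4 — Ionix shuts down.
No further shutdowns.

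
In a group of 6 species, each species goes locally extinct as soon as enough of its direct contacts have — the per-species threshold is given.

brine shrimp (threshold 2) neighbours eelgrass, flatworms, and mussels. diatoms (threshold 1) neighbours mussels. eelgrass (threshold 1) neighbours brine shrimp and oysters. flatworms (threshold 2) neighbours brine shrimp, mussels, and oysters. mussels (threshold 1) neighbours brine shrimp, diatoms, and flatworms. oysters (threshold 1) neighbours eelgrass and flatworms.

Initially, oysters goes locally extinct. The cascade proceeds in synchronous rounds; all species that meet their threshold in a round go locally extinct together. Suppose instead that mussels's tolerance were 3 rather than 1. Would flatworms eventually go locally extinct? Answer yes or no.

no

With mussels's tolerance at 3:
Round 1 — oysters goes locally extinct (initial).
Round 2 — checking thresholds:
  eelgrass: 1 of 2 neighbours ≥ 1, goes locally extinct.
  flatworms: 1 of 3 neighbours < 2, not yet.
Round 3 — no new extinctions; cascade stops.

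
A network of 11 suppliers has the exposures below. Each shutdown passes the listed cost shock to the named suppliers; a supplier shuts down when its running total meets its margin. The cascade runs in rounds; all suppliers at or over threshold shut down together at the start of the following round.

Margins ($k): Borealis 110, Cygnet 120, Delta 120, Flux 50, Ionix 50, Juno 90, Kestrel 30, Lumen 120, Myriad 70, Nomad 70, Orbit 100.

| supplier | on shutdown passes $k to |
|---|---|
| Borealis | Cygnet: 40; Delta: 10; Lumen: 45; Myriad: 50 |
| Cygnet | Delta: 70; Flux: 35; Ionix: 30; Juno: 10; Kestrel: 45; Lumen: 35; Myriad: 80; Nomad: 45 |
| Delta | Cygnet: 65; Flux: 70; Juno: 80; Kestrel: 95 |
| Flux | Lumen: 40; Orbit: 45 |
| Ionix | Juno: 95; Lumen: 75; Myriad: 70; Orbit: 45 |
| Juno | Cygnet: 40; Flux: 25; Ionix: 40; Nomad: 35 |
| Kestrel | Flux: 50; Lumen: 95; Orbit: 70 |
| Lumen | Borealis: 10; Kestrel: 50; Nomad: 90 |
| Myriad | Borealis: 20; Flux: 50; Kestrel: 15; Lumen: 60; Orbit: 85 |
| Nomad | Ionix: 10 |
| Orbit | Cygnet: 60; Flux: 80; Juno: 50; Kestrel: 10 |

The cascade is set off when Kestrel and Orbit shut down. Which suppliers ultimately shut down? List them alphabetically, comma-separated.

Flux, Kestrel, Lumen, Nomad, Orbit

Round 1 — Kestrel, Orbit shut down (initial).
  Cygnet: +60 → 60 < 120
  Flux: +50+80 → 130 ≥ 50
  Juno: +50 → 50 < 90
  Lumen: +95 → 95 < 120
Round 2 — Flux shuts down.
  Lumen: +40 → 135 ≥ 120
Round 3 — Lumen shuts down.
  Borealis: +10 → 10 < 110
  Nomad: +90 → 90 ≥ 70
Round 4 — Nomad shuts down.
  Ionix: +10 → 10 < 50
No further shutdowns.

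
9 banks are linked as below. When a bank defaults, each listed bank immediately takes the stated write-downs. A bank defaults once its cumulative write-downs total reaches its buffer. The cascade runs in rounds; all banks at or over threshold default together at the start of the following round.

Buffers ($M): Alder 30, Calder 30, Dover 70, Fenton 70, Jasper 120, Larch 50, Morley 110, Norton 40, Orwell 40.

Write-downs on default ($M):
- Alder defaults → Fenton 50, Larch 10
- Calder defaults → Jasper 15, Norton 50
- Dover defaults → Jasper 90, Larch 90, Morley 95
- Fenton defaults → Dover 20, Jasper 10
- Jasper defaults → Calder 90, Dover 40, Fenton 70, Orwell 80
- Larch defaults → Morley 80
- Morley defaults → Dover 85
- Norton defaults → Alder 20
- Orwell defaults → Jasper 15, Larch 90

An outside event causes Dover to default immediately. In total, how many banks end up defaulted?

Round 1 — Dover defaults (initial).
  Jasper: +90 → 90 < 120
  Larch: +90 → 90 ≥ 50
  Morley: +95 → 95 < 110
Round 2 — Larch defaults.
  Morley: +80 → 175 ≥ 110
Round 3 — Morley defaults.
No further defaults.

3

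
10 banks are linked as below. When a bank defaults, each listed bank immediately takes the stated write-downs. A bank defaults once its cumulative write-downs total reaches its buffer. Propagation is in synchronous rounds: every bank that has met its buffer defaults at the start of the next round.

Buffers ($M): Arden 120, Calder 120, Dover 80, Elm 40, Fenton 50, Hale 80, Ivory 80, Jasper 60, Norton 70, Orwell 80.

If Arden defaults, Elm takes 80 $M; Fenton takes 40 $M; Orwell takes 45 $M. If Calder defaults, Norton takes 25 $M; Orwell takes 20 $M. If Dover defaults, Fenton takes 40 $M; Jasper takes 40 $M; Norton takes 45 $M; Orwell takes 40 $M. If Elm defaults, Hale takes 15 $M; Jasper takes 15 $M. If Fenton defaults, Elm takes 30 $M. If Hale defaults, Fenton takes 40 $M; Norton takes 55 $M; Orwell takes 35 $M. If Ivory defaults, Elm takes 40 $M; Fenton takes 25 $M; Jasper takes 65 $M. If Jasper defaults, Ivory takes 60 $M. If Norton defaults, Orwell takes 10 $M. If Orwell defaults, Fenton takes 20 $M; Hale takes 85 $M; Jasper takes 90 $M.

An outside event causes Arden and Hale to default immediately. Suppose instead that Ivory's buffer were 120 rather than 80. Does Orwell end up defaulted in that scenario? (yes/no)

With Ivory's buffer at 120:
Round 1 — Arden, Hale default (initial).
  Elm: +80 → 80 ≥ 40
  Fenton: +40+40 → 80 ≥ 50
  Norton: +55 → 55 < 70
  Orwell: +45+35 → 80 ≥ 80
Round 2 — Elm, Fenton, Orwell default.
  Jasper: +15+90 → 105 ≥ 60
Round 3 — Jasper defaults.
  Ivory: +60 → 60 < 120
No further defaults.

yes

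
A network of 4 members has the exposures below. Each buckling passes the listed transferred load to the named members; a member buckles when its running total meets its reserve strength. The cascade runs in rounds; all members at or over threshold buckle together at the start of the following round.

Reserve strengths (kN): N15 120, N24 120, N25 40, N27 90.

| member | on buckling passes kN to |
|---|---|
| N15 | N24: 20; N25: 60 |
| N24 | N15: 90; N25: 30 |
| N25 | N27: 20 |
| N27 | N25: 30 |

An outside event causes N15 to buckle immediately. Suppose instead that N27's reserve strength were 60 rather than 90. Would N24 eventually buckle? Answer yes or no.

With N27's reserve strength at 60:
Round 1 — N15 buckles (initial).
  N24: +20 → 20 < 120
  N25: +60 → 60 ≥ 40
Round 2 — N25 buckles.
  N27: +20 → 20 < 60
No further bucklings.

no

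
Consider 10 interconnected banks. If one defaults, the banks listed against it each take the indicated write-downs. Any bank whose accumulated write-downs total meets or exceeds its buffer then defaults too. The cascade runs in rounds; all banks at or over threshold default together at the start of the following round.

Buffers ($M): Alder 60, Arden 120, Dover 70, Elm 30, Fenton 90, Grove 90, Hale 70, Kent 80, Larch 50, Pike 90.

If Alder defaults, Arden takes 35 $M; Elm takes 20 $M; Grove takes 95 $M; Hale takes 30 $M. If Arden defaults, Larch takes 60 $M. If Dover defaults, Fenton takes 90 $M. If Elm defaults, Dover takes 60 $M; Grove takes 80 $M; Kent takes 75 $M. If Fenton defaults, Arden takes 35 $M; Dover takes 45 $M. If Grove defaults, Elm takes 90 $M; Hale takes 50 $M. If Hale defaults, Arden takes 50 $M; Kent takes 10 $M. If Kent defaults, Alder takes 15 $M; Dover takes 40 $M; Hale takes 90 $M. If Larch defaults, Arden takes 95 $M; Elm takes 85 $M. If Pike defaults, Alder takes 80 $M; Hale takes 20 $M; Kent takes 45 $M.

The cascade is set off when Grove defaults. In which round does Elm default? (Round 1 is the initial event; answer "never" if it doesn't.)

2

Round 1 — Grove defaults (initial).
  Elm: +90 → 90 ≥ 30
  Hale: +50 → 50 < 70
Round 2 — Elm defaults.
  Dover: +60 → 60 < 70
  Kent: +75 → 75 < 80
No further defaults.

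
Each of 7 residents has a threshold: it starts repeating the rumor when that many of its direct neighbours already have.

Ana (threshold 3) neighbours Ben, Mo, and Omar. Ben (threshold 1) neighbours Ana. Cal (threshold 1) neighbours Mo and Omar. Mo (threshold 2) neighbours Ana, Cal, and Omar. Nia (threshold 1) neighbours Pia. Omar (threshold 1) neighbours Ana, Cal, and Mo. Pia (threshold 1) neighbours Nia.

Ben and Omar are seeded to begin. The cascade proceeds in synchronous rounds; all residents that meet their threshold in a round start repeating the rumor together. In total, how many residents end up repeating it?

Round 1 — Ben, Omar start repeating the rumor (initial).
Round 2 — checking thresholds:
  Ana: 2 of 3 neighbours < 3, holds.
  Cal: 1 of 2 neighbours ≥ 1, starts repeating the rumor.
  Mo: 1 of 3 neighbours < 2, holds.
Round 3 — checking thresholds:
  Ana: 2 of 3 neighbours < 3, holds.
  Mo: 2 of 3 neighbours ≥ 2, starts repeating the rumor.
Round 4 — checking thresholds:
  Ana: 3 of 3 neighbours ≥ 3, starts repeating the rumor.
Round 5 — no new spreads; cascade stops.

5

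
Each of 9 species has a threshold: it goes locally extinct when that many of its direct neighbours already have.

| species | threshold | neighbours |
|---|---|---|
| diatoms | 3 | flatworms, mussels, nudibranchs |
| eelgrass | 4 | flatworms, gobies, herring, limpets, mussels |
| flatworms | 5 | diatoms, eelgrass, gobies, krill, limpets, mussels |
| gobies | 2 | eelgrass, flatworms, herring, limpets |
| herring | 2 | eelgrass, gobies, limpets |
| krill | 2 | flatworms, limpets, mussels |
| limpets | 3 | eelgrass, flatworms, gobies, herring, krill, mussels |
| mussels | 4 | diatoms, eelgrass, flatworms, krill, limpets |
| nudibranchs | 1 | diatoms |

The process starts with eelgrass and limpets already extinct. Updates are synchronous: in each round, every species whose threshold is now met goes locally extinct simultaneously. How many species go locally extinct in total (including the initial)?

4

Round 1 — eelgrass, limpets go locally extinct (initial).
Round 2 — checking thresholds:
  flatworms: 2 of 6 neighbours < 5, holds.
  gobies: 2 of 4 neighbours ≥ 2, goes locally extinct.
  herring: 2 of 3 neighbours ≥ 2, goes locally extinct.
  krill: 1 of 3 neighbours < 2, holds.
  mussels: 2 of 5 neighbours < 4, holds.
Round 3 — no new extinctions; cascade stops.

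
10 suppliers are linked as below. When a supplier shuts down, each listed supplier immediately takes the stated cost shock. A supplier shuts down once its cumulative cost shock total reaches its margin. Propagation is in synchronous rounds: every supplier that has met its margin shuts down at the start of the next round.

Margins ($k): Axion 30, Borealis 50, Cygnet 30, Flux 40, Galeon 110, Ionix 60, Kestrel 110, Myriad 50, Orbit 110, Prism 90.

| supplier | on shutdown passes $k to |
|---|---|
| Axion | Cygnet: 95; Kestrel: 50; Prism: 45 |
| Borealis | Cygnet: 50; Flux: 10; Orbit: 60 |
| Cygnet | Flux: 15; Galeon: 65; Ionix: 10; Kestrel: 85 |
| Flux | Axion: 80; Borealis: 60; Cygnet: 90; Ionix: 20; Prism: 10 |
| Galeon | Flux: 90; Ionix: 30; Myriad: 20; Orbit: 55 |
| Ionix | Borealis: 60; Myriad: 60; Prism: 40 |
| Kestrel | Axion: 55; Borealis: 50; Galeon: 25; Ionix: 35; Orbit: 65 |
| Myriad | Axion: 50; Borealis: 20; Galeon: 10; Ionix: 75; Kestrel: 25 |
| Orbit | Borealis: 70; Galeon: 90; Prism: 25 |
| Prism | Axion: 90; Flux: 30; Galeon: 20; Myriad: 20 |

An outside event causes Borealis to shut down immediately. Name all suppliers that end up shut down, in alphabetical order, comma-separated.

Round 1 — Borealis shuts down (initial).
  Cygnet: +50 → 50 ≥ 30
  Flux: +10 → 10 < 40
  Orbit: +60 → 60 < 110
Round 2 — Cygnet shuts down.
  Flux: +15 → 25 < 40
  Galeon: +65 → 65 < 110
  Ionix: +10 → 10 < 60
  Kestrel: +85 → 85 < 110
No further shutdowns.

Borealis, Cygnet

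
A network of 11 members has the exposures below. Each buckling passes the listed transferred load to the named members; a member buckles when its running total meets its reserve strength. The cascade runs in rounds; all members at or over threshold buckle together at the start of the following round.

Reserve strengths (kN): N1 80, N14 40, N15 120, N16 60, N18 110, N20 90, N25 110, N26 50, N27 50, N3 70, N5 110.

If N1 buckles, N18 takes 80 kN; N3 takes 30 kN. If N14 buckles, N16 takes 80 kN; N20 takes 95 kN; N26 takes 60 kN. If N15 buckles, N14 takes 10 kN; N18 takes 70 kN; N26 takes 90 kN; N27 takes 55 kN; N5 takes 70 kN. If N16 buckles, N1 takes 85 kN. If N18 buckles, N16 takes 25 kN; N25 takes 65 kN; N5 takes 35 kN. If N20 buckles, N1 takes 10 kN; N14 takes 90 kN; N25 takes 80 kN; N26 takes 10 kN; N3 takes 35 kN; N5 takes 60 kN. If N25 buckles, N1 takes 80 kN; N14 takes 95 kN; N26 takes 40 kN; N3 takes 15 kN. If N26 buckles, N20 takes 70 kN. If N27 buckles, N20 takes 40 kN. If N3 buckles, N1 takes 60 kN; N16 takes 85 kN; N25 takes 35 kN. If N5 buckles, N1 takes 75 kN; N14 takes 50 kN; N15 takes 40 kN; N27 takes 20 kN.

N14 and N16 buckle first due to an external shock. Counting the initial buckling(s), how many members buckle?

Round 1 — N14, N16 buckle (initial).
  N1: +85 → 85 ≥ 80
  N20: +95 → 95 ≥ 90
  N26: +60 → 60 ≥ 50
Round 2 — N1, N20, N26 buckle.
  N18: +80 → 80 < 110
  N25: +80 → 80 < 110
  N3: +30+35 → 65 < 70
  N5: +60 → 60 < 110
No further bucklings.

5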